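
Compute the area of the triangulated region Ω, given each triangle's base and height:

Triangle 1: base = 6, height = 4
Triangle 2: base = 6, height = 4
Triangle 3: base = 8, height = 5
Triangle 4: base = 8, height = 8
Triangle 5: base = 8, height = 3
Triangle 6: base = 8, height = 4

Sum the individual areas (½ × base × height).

(1/2)×6×4 + (1/2)×6×4 + (1/2)×8×5 + (1/2)×8×8 + (1/2)×8×3 + (1/2)×8×4 = 104.0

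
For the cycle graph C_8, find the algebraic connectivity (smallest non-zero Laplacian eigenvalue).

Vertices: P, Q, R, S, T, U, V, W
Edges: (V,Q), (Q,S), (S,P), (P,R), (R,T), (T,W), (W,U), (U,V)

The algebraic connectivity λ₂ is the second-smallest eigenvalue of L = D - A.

The cycle graph C_n has Laplacian eigenvalues λ_k = 2 − 2cos(2πk/n), k = 0, 1, …, n−1. Here n = 8:
k=0: 2 − 2cos(0) = 0.0; k=1: 2 − 2cos(π/4) = 0.5858; k=2: 2 − 2cos(π/2) = 2.0; k=3: 2 − 2cos(3π/4) = 3.4142; k=4: 2 − 2cos(π) = 4.0; k=5: 2 − 2cos(5π/4) = 3.4142; k=6: 2 − 2cos(3π/2) = 2.0; k=7: 2 − 2cos(7π/4) = 0.5858.
Laplacian eigenvalues: [0.0, 0.5858, 0.5858, 2.0, 2.0, 3.4142, 3.4142, 4.0]. Algebraic connectivity (smallest non-zero eigenvalue) = 0.5858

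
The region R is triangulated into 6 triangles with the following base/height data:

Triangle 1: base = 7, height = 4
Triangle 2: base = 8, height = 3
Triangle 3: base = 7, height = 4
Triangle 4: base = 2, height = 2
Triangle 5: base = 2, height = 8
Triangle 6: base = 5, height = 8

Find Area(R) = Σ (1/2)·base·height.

(1/2)×7×4 + (1/2)×8×3 + (1/2)×7×4 + (1/2)×2×2 + (1/2)×2×8 + (1/2)×5×8 = 70.0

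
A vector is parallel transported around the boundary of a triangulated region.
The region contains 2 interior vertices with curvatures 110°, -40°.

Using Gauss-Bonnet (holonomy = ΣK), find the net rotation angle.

Holonomy = total enclosed curvature = 110° + (-40°) = 70°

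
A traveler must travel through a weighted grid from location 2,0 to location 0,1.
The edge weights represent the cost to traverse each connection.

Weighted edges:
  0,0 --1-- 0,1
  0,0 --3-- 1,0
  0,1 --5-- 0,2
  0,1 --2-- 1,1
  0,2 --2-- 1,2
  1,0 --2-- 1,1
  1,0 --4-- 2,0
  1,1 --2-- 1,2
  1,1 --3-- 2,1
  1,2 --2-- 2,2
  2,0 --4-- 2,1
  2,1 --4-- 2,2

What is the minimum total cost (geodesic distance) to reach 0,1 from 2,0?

Shortest path: 2,0 → 1,0 → 1,1 → 0,1, total weight = 8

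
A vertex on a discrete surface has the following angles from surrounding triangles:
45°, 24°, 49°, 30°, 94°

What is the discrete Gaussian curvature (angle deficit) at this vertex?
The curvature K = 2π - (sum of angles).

Sum of angles = 242°. K = 360° - 242° = 118° = 59π/90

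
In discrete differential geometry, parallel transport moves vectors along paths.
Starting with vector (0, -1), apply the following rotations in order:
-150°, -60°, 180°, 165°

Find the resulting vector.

Total rotation: (-150°) + (-60°) + 180° + 165° = 135°. Final vector: (0.7071, 0.7071)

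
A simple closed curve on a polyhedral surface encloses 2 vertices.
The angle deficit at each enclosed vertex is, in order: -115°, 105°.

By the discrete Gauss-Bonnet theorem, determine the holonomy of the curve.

Holonomy = total enclosed curvature = (-115°) + 105° = -10°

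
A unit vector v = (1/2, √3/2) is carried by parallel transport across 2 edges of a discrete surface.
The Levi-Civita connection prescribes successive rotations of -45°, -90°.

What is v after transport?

Total rotation: (-45°) + (-90°) = -135°. Final vector: (0.2588, -0.9659)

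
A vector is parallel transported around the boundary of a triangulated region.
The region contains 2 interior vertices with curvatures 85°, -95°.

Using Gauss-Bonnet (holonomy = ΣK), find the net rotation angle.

Holonomy = total enclosed curvature = 85° + (-95°) = -10°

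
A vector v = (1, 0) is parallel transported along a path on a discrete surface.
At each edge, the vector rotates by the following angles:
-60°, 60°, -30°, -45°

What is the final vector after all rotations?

Total rotation: (-60°) + 60° + (-30°) + (-45°) = -75°. Final vector: (0.2588, -0.9659)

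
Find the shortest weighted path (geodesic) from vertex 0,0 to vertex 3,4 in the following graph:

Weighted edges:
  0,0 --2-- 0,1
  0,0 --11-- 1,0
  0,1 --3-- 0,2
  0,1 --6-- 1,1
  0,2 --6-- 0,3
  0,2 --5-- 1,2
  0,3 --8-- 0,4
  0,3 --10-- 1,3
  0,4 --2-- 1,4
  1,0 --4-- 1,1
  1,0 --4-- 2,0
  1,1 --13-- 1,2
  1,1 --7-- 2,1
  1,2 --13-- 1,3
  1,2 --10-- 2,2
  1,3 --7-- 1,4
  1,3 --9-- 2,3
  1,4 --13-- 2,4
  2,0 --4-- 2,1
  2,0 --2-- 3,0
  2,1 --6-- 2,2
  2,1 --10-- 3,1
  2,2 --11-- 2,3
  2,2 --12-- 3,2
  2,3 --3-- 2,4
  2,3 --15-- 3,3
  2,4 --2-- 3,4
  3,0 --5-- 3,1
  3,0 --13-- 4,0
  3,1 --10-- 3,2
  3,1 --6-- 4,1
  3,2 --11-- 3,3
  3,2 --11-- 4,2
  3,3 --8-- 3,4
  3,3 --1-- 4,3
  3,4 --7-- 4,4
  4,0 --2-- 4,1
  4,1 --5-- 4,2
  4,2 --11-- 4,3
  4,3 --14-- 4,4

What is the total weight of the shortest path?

Shortest path: 0,0 → 0,1 → 0,2 → 0,3 → 1,3 → 2,3 → 2,4 → 3,4, total weight = 35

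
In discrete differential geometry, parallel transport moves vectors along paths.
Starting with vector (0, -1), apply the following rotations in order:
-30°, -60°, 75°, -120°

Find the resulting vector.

Total rotation: (-30°) + (-60°) + 75° + (-120°) = -135°. Final vector: (-0.7071, 0.7071)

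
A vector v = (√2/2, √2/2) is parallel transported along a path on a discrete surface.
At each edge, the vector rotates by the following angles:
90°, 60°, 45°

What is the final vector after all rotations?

Total rotation: 90° + 60° + 45° = 195° ≡ -165° (mod 360°). Final vector: (-0.5000, -0.8660)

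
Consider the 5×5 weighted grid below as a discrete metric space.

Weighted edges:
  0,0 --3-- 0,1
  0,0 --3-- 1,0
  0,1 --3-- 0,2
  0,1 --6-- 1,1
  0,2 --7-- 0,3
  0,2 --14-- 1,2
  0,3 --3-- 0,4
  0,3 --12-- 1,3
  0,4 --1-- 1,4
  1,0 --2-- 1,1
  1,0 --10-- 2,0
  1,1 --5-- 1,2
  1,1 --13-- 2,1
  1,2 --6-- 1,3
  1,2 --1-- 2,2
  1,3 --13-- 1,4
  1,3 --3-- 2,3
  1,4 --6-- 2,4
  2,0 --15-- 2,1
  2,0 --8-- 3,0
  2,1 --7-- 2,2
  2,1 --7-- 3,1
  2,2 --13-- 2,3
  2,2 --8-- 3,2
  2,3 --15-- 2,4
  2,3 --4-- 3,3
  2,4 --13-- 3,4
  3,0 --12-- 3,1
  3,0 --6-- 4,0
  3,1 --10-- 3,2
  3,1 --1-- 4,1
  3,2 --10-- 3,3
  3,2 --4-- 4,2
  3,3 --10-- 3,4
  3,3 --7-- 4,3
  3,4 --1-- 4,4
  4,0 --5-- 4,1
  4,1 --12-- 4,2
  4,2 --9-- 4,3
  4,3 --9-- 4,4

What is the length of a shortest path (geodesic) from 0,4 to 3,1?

Shortest path: 0,4 → 1,4 → 1,3 → 1,2 → 2,2 → 2,1 → 3,1, total weight = 35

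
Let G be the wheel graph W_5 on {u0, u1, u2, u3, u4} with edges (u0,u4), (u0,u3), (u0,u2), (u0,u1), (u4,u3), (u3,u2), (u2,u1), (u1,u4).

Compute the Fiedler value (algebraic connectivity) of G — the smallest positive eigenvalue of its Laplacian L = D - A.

The wheel W_5 is the join K_1 ∨ C_4 (a hub joined to every vertex of a cycle of length 4). For a join G ∨ H (G on p vertices, H on q vertices) the Laplacian spectrum is 0, p+q, the eigenvalues of L(G) other than one 0 each shifted by +q, and the eigenvalues of L(H) other than one 0 each shifted by +p. With G = K_1 (p = 1, nothing left after dropping its 0) and H = C_4 (q = 4, eigenvalues 2 − 2cos(2πk/4), k = 0, …, 3; drop k = 0), the spectrum of W_5 is 0, 5, and 1 + (2 − 2cos(2πk/4)) = 3 − 2cos(2πk/4) for k = 1, …, 3:
k=1: 3 − 2cos(π/2) = 3.0; k=2: 3 − 2cos(π) = 5.0; k=3: 3 − 2cos(3π/2) = 3.0.
Laplacian eigenvalues: [0.0, 3.0, 3.0, 5.0, 5.0]. Algebraic connectivity (smallest non-zero eigenvalue) = 3.0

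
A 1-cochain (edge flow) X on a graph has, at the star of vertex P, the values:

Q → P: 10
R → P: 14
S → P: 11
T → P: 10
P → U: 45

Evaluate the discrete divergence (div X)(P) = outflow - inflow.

Divergence = sum of outgoing flows = (-10) + (-14) + (-11) + (-10) + 45 = 0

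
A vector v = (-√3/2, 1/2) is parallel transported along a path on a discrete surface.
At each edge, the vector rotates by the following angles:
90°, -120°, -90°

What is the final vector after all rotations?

Total rotation: 90° + (-120°) + (-90°) = -120°. Final vector: (0.8660, 0.5000)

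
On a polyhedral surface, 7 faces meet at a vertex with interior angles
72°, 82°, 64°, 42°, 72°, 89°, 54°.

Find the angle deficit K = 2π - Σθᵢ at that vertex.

Sum of angles = 475°. K = 360° - 475° = -115° = -23π/36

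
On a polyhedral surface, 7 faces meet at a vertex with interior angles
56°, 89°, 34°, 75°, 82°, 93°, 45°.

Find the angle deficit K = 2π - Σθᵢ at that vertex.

Sum of angles = 474°. K = 360° - 474° = -114° = -19π/30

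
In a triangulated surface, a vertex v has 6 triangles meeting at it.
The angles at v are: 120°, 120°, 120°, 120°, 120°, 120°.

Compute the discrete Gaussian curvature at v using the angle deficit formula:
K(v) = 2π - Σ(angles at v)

Sum of angles = 720°. K = 360° - 720° = -360°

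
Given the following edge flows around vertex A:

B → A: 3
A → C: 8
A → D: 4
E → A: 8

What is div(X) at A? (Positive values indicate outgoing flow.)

Divergence = sum of outgoing flows = (-3) + 8 + 4 + (-8) = 1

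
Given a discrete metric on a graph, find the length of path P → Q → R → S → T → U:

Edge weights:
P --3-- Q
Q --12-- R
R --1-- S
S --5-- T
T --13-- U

Arc length = 3 + 12 + 1 + 5 + 13 = 34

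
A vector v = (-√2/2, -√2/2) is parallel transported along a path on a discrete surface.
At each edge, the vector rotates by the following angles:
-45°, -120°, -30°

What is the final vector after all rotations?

Total rotation: (-45°) + (-120°) + (-30°) = -195° ≡ 165° (mod 360°). Final vector: (0.8660, 0.5000)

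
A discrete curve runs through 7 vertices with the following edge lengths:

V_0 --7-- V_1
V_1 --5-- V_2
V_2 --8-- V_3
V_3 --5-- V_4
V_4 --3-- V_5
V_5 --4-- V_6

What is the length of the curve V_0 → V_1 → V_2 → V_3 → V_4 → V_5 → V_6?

Arc length = 7 + 5 + 8 + 5 + 3 + 4 = 32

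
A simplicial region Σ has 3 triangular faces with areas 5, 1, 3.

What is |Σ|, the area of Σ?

5 + 1 + 3 = 9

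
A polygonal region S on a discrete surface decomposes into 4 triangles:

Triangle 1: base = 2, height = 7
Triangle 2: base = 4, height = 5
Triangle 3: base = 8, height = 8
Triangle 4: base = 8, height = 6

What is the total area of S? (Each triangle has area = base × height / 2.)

(1/2)×2×7 + (1/2)×4×5 + (1/2)×8×8 + (1/2)×8×6 = 73.0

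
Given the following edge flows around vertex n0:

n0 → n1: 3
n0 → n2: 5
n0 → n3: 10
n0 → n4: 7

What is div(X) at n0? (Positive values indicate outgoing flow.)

Divergence = sum of outgoing flows = 3 + 5 + 10 + 7 = 25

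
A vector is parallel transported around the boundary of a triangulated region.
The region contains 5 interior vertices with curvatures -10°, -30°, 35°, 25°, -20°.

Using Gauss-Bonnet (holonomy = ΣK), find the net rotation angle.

Holonomy = total enclosed curvature = (-10°) + (-30°) + 35° + 25° + (-20°) = 0°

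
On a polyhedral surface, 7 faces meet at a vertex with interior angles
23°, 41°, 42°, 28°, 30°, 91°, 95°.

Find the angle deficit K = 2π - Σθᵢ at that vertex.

Sum of angles = 350°. K = 360° - 350° = 10° = π/18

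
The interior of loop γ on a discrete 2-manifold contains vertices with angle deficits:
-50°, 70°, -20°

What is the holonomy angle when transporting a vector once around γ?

Holonomy = total enclosed curvature = (-50°) + 70° + (-20°) = 0°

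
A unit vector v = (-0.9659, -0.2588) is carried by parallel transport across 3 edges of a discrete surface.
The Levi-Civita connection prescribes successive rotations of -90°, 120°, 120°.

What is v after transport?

Total rotation: (-90°) + 120° + 120° = 150°. Final vector: (0.9659, -0.2588)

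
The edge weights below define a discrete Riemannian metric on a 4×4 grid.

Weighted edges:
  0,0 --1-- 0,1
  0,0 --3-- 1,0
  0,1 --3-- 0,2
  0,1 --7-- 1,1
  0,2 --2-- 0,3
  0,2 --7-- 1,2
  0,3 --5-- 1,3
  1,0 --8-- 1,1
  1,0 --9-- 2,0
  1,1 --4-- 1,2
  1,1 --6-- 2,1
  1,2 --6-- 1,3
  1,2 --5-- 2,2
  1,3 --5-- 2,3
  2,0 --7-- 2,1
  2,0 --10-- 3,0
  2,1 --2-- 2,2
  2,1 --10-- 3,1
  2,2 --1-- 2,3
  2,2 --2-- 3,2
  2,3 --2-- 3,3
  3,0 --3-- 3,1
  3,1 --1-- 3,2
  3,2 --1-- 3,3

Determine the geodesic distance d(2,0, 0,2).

Shortest path: 2,0 → 1,0 → 0,0 → 0,1 → 0,2, total weight = 16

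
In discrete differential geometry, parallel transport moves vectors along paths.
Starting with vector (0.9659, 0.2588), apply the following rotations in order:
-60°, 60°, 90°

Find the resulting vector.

Total rotation: (-60°) + 60° + 90° = 90°. Final vector: (-0.2588, 0.9659)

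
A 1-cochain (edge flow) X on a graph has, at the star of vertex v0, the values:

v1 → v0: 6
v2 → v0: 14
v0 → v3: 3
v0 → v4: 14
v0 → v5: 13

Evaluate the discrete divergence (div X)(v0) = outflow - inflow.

Divergence = sum of outgoing flows = (-6) + (-14) + 3 + 14 + 13 = 10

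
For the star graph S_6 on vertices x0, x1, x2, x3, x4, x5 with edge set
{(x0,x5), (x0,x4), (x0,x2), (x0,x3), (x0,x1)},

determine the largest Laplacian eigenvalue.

The star S_6 is the complete bipartite graph K_{1,5} (one hub of degree 5, 5 leaves of degree 1). The Laplacian spectrum of K_{p,q} is 0, p (multiplicity q−1), q (multiplicity p−1), p+q. With p = 1, q = 5: 0 once, 1 with multiplicity 4, and 6 once. (Check: trace L = sum of degrees = 10 = 4·1 + 6.)
Laplacian eigenvalues: [0.0, 1.0, 1.0, 1.0, 1.0, 6.0]. Largest eigenvalue (spectral radius) = 6.0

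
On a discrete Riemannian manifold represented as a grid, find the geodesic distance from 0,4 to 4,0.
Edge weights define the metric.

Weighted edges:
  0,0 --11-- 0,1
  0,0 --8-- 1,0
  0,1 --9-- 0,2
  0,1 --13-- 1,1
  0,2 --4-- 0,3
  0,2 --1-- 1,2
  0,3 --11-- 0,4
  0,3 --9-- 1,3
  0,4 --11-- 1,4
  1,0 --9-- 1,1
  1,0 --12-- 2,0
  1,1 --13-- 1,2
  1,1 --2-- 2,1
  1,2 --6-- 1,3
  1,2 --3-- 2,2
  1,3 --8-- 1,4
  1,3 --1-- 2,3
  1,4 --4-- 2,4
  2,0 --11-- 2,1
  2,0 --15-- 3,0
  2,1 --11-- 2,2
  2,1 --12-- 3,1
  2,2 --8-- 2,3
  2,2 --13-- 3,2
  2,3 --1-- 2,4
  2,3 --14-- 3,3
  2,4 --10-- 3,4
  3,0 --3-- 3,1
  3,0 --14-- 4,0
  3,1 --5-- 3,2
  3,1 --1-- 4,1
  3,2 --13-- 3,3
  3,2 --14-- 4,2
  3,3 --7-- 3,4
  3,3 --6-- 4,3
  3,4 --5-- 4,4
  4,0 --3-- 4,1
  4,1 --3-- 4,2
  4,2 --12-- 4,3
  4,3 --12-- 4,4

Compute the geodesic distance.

Shortest path: 0,4 → 0,3 → 0,2 → 1,2 → 2,2 → 3,2 → 3,1 → 4,1 → 4,0, total weight = 41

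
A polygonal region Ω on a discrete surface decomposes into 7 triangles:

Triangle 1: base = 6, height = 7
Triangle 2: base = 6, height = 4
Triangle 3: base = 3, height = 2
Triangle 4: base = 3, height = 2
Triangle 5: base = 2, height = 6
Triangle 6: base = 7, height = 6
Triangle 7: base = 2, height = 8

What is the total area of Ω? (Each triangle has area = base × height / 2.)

(1/2)×6×7 + (1/2)×6×4 + (1/2)×3×2 + (1/2)×3×2 + (1/2)×2×6 + (1/2)×7×6 + (1/2)×2×8 = 74.0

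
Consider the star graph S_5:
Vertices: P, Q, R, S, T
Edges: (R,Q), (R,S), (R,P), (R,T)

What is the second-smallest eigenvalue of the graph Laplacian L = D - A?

The star S_5 is the complete bipartite graph K_{1,4} (one hub of degree 4, 4 leaves of degree 1). The Laplacian spectrum of K_{p,q} is 0, p (multiplicity q−1), q (multiplicity p−1), p+q. With p = 1, q = 4: 0 once, 1 with multiplicity 3, and 5 once. (Check: trace L = sum of degrees = 8 = 3·1 + 5.)
Laplacian eigenvalues: [0.0, 1.0, 1.0, 1.0, 5.0]. Algebraic connectivity (smallest non-zero eigenvalue) = 1.0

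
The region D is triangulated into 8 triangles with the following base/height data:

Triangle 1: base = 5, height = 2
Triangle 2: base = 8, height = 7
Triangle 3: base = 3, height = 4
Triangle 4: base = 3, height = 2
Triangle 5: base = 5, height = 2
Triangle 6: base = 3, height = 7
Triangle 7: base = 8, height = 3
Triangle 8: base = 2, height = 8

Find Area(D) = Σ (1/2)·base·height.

(1/2)×5×2 + (1/2)×8×7 + (1/2)×3×4 + (1/2)×3×2 + (1/2)×5×2 + (1/2)×3×7 + (1/2)×8×3 + (1/2)×2×8 = 77.5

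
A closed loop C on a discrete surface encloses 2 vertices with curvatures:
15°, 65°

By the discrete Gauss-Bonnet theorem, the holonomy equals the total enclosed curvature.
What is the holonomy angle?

Holonomy = total enclosed curvature = 15° + 65° = 80°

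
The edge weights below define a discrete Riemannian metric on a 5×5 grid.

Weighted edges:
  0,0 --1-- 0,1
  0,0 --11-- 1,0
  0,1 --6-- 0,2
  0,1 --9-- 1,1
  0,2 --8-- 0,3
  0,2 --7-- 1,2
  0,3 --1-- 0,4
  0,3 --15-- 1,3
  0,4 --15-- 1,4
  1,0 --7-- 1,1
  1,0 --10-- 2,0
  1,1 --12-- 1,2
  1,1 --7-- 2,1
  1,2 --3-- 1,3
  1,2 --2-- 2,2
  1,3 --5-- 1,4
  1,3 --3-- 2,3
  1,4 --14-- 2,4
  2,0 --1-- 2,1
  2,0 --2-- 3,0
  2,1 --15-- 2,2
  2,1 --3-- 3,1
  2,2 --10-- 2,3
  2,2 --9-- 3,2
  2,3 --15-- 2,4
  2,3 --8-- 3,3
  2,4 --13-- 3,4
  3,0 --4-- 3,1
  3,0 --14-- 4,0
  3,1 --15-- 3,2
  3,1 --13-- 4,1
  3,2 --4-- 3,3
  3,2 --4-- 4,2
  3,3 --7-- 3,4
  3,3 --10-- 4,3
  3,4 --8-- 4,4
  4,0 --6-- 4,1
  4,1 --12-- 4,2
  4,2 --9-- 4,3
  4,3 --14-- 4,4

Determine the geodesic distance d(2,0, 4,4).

Shortest path: 2,0 → 2,1 → 3,1 → 3,2 → 3,3 → 3,4 → 4,4, total weight = 38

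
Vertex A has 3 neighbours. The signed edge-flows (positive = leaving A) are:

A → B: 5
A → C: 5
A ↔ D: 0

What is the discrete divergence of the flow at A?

Divergence = sum of outgoing flows = 5 + 5 + 0 = 10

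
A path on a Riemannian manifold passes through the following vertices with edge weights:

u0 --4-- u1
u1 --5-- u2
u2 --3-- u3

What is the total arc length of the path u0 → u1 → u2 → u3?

Arc length = 4 + 5 + 3 = 12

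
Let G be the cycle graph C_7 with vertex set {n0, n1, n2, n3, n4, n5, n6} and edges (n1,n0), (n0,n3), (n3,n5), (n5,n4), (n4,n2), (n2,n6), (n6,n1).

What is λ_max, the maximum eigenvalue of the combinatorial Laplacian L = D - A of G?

The cycle graph C_n has Laplacian eigenvalues λ_k = 2 − 2cos(2πk/n), k = 0, 1, …, n−1. Here n = 7:
k=0: 2 − 2cos(0) = 0.0; k=1: 2 − 2cos(2π/7) = 0.753; k=2: 2 − 2cos(4π/7) = 2.445; k=3: 2 − 2cos(6π/7) = 3.8019; k=4: 2 − 2cos(8π/7) = 3.8019; k=5: 2 − 2cos(10π/7) = 2.445; k=6: 2 − 2cos(12π/7) = 0.753.
Laplacian eigenvalues: [0.0, 0.753, 0.753, 2.445, 2.445, 3.8019, 3.8019]. Largest eigenvalue (spectral radius) = 3.8019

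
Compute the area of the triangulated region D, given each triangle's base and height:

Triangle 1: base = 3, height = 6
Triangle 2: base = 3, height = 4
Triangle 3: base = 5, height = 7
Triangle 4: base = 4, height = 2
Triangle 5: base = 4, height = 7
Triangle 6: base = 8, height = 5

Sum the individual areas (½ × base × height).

(1/2)×3×6 + (1/2)×3×4 + (1/2)×5×7 + (1/2)×4×2 + (1/2)×4×7 + (1/2)×8×5 = 70.5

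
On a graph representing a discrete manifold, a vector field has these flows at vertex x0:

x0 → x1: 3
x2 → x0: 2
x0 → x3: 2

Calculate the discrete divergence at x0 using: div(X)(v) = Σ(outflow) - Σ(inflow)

Divergence = sum of outgoing flows = 3 + (-2) + 2 = 3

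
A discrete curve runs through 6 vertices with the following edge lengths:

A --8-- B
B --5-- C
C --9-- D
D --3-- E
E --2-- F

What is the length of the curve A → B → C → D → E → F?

Arc length = 8 + 5 + 9 + 3 + 2 = 27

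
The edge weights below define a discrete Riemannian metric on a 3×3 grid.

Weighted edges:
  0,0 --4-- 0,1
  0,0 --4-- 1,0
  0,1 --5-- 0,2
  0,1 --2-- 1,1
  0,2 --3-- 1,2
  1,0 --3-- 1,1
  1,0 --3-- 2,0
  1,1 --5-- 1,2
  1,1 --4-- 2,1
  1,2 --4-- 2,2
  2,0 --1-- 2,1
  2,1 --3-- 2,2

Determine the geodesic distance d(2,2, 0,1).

Shortest path: 2,2 → 2,1 → 1,1 → 0,1, total weight = 9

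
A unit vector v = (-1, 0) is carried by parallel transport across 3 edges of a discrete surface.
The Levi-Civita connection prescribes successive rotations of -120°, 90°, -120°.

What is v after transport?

Total rotation: (-120°) + 90° + (-120°) = -150°. Final vector: (0.8660, 0.5000)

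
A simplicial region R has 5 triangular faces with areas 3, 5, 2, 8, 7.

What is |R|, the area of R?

3 + 5 + 2 + 8 + 7 = 25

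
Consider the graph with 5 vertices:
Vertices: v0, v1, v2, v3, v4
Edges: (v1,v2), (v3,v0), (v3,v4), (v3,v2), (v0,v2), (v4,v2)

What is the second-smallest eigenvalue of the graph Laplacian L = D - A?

Degrees: deg(v0) = 2, deg(v1) = 1, deg(v2) = 4, deg(v3) = 3, deg(v4) = 2.
L = D − A with rows/columns ordered (v0, v1, v2, v3, v4):
  [ 2,  0, -1, -1,  0]
  [ 0,  1, -1,  0,  0]
  [-1, -1,  4, -1, -1]
  [-1,  0, -1,  3, -1]
  [ 0,  0, -1, -1,  2]
Characteristic polynomial: det(λI − L) = λ(λ − 1)(λ − 2)(λ − 4)(λ − 5).
Roots: λ = 0; (λ − 1) = 0 ⇒ λ = 1; (λ − 2) = 0 ⇒ λ = 2; (λ − 4) = 0 ⇒ λ = 4; (λ − 5) = 0 ⇒ λ = 5.
(Check: the roots sum (with multiplicity) to 12, matching trace L = Σdeg = 2·6 = 12.)
Laplacian eigenvalues: [0.0, 1.0, 2.0, 4.0, 5.0]. Algebraic connectivity (smallest non-zero eigenvalue) = 1.0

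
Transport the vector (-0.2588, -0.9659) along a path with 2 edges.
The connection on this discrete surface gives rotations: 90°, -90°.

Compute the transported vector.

Total rotation: 90° + (-90°) = 0°. Final vector: (-0.2588, -0.9659)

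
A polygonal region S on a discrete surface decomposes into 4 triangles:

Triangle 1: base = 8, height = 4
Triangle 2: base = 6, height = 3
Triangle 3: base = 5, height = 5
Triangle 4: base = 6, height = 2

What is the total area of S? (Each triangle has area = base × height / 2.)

(1/2)×8×4 + (1/2)×6×3 + (1/2)×5×5 + (1/2)×6×2 = 43.5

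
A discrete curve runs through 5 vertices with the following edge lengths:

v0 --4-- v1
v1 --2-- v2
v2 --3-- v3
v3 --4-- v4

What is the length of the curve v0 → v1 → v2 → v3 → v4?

Arc length = 4 + 2 + 3 + 4 = 13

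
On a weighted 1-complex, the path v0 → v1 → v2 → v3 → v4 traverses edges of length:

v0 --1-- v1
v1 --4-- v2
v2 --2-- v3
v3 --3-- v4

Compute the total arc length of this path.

Arc length = 1 + 4 + 2 + 3 = 10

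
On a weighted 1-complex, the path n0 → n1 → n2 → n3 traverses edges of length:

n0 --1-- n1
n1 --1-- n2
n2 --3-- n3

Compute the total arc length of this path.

Arc length = 1 + 1 + 3 = 5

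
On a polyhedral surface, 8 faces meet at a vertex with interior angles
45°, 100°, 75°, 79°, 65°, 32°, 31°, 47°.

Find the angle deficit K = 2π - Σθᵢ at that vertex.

Sum of angles = 474°. K = 360° - 474° = -114° = -19π/30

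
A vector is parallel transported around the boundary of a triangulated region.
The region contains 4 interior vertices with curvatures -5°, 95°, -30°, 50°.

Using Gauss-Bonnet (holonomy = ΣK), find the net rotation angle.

Holonomy = total enclosed curvature = (-5°) + 95° + (-30°) + 50° = 110°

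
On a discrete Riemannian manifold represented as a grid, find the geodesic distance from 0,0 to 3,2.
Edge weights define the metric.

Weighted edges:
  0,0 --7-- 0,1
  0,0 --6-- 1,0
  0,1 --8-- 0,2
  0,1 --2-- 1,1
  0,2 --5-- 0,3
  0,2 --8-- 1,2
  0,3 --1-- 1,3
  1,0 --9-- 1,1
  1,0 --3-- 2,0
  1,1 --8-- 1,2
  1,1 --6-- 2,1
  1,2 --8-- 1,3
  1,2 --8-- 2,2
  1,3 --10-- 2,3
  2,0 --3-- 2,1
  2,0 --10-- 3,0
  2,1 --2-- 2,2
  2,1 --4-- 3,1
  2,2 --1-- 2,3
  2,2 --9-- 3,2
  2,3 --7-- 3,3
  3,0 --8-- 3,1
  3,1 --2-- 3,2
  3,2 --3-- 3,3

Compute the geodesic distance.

Shortest path: 0,0 → 1,0 → 2,0 → 2,1 → 3,1 → 3,2, total weight = 18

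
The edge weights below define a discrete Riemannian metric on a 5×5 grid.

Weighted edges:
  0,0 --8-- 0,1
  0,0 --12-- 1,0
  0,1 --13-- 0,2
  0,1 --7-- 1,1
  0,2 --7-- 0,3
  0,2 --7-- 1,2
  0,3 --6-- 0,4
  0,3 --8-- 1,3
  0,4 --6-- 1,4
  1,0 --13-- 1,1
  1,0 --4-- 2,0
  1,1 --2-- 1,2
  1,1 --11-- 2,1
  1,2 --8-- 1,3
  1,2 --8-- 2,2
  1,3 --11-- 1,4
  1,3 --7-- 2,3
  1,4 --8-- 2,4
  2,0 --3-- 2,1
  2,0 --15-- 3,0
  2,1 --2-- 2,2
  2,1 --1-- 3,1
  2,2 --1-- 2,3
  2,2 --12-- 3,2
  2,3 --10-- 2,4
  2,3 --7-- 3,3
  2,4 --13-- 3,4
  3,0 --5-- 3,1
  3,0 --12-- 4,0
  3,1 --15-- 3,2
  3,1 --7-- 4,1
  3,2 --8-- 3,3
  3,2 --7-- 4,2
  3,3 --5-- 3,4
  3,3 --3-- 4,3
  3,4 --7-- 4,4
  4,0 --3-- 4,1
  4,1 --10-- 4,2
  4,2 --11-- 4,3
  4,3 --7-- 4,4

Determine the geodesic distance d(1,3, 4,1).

Shortest path: 1,3 → 2,3 → 2,2 → 2,1 → 3,1 → 4,1, total weight = 18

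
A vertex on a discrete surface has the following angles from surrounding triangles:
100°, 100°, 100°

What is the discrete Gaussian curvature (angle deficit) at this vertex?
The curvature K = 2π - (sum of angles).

Sum of angles = 300°. K = 360° - 300° = 60°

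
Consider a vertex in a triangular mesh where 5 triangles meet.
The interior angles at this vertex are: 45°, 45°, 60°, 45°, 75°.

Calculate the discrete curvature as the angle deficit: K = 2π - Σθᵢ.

Sum of angles = 270°. K = 360° - 270° = 90°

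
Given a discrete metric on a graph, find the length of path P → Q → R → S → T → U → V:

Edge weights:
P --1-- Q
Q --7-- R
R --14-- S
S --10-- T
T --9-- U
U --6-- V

Arc length = 1 + 7 + 14 + 10 + 9 + 6 = 47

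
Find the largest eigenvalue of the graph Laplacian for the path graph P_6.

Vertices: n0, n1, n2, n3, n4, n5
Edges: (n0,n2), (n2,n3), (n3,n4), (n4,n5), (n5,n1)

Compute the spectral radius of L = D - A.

The path graph P_n has Laplacian eigenvalues λ_k = 2 − 2cos(kπ/n), k = 0, 1, …, n−1. Here n = 6:
k=0: 2 − 2cos(0) = 0.0; k=1: 2 − 2cos(π/6) = 0.2679; k=2: 2 − 2cos(π/3) = 1.0; k=3: 2 − 2cos(π/2) = 2.0; k=4: 2 − 2cos(2π/3) = 3.0; k=5: 2 − 2cos(5π/6) = 3.7321.
Laplacian eigenvalues: [0.0, 0.2679, 1.0, 2.0, 3.0, 3.7321]. Largest eigenvalue (spectral radius) = 3.7321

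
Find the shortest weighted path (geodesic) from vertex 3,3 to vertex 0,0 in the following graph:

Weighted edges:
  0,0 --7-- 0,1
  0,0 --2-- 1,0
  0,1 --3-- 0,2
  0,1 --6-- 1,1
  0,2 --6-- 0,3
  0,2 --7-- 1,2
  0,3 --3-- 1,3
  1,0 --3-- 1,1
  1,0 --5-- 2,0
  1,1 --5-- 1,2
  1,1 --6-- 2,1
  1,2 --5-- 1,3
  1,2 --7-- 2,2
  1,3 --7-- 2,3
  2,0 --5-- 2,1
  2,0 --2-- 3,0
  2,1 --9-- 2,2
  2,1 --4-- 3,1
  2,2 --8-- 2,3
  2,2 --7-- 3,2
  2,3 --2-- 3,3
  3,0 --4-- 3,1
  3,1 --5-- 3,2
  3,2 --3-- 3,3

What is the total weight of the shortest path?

Shortest path: 3,3 → 3,2 → 3,1 → 3,0 → 2,0 → 1,0 → 0,0, total weight = 21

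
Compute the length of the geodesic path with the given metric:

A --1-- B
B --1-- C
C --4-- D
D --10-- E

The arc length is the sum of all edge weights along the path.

Arc length = 1 + 1 + 4 + 10 = 16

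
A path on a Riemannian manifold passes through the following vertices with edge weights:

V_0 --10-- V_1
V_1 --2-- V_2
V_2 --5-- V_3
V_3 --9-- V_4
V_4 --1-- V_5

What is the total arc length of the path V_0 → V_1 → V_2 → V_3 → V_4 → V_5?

Arc length = 10 + 2 + 5 + 9 + 1 = 27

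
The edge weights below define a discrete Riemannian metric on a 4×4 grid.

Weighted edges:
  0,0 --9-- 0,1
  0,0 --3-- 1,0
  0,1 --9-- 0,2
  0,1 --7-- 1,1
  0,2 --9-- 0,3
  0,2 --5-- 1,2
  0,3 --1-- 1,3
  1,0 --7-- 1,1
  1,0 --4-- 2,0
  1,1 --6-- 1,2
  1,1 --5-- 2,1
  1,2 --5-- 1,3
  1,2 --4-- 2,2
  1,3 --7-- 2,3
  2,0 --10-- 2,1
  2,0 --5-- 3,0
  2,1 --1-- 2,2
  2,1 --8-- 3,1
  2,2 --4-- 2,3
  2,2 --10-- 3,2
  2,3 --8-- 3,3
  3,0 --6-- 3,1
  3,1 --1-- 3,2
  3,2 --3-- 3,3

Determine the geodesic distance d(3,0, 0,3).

Shortest path: 3,0 → 3,1 → 2,1 → 2,2 → 1,2 → 1,3 → 0,3, total weight = 25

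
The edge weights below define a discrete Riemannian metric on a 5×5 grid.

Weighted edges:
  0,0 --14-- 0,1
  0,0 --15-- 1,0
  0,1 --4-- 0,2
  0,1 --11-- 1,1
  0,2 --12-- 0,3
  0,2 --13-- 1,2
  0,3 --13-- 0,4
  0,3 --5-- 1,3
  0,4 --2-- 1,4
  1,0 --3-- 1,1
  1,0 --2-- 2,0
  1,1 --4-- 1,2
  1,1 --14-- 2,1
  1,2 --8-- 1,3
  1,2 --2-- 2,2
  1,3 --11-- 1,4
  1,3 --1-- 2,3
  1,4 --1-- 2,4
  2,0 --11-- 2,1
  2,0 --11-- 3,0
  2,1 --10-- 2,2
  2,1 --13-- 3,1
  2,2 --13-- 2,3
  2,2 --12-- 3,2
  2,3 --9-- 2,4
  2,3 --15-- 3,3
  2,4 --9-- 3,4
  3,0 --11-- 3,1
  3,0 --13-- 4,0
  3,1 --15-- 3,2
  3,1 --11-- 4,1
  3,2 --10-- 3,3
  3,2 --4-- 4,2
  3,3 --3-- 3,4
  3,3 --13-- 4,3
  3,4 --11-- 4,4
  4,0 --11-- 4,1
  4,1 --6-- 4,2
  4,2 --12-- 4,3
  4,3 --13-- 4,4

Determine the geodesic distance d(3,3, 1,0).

Shortest path: 3,3 → 2,3 → 1,3 → 1,2 → 1,1 → 1,0, total weight = 31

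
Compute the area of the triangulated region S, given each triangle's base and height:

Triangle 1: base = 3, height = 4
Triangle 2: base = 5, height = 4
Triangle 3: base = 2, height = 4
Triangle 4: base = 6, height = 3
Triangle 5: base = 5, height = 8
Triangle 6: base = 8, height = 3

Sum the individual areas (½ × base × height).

(1/2)×3×4 + (1/2)×5×4 + (1/2)×2×4 + (1/2)×6×3 + (1/2)×5×8 + (1/2)×8×3 = 61.0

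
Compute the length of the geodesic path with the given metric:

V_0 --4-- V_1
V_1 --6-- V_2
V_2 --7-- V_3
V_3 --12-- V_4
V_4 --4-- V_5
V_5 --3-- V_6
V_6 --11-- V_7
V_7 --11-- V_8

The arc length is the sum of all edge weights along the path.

Arc length = 4 + 6 + 7 + 12 + 4 + 3 + 11 + 11 = 58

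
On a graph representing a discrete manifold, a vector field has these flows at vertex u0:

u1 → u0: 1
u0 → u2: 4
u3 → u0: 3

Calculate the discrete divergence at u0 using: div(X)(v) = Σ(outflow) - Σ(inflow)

Divergence = sum of outgoing flows = (-1) + 4 + (-3) = 0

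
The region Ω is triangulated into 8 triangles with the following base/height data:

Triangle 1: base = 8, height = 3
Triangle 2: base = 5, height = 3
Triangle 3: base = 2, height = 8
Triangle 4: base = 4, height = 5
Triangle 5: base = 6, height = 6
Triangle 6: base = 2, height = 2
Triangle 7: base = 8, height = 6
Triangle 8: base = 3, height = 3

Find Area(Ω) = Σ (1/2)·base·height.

(1/2)×8×3 + (1/2)×5×3 + (1/2)×2×8 + (1/2)×4×5 + (1/2)×6×6 + (1/2)×2×2 + (1/2)×8×6 + (1/2)×3×3 = 86.0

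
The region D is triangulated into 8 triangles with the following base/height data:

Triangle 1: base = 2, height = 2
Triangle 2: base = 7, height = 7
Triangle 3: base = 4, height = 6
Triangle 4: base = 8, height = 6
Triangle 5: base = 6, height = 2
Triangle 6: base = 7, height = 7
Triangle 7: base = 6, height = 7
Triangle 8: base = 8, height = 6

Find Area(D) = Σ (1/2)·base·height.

(1/2)×2×2 + (1/2)×7×7 + (1/2)×4×6 + (1/2)×8×6 + (1/2)×6×2 + (1/2)×7×7 + (1/2)×6×7 + (1/2)×8×6 = 138.0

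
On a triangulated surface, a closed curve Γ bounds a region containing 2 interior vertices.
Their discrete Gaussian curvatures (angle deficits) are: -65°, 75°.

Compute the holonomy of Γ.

Holonomy = total enclosed curvature = (-65°) + 75° = 10°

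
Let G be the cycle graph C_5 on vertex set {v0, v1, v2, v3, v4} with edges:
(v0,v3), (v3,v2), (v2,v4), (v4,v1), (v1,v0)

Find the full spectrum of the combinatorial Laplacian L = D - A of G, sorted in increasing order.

The cycle graph C_n has Laplacian eigenvalues λ_k = 2 − 2cos(2πk/n), k = 0, 1, …, n−1. Here n = 5:
k=0: 2 − 2cos(0) = 0.0; k=1: 2 − 2cos(2π/5) = 1.382; k=2: 2 − 2cos(4π/5) = 3.618; k=3: 2 − 2cos(6π/5) = 3.618; k=4: 2 − 2cos(8π/5) = 1.382.
Laplacian eigenvalues (increasing order): [0.0, 1.382, 1.382, 3.618, 3.618]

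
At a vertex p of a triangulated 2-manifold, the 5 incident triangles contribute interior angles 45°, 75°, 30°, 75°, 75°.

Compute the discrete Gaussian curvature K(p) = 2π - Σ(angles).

Sum of angles = 300°. K = 360° - 300° = 60°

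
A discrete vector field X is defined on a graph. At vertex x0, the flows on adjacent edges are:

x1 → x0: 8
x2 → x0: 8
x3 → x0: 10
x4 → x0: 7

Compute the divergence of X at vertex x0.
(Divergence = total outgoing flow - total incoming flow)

Divergence = sum of outgoing flows = (-8) + (-8) + (-10) + (-7) = -33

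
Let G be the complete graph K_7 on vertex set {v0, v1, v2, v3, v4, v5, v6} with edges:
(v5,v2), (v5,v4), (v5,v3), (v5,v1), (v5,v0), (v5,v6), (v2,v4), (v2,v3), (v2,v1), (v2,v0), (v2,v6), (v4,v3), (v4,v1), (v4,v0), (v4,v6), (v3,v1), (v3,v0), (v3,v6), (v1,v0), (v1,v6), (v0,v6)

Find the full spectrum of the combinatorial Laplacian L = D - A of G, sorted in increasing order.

For the complete graph K_n, L = nI − J (J = all-ones matrix). J has eigenvalues n (once, eigenvector 𝟙) and 0 (multiplicity n−1), so L has eigenvalues 0 (once) and n (multiplicity n−1). Here n = 7: eigenvalue 0 once and 7 with multiplicity 6.
Laplacian eigenvalues (increasing order): [0.0, 7.0, 7.0, 7.0, 7.0, 7.0, 7.0]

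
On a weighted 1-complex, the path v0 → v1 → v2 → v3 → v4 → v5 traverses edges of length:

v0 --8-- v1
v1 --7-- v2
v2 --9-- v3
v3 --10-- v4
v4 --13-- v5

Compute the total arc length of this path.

Arc length = 8 + 7 + 9 + 10 + 13 = 47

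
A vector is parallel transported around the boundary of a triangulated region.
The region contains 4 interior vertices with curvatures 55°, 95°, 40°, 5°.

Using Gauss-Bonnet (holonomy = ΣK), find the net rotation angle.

Holonomy = total enclosed curvature = 55° + 95° + 40° + 5° = 195°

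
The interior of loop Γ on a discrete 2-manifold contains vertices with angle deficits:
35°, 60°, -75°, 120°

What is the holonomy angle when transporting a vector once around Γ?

Holonomy = total enclosed curvature = 35° + 60° + (-75°) + 120° = 140°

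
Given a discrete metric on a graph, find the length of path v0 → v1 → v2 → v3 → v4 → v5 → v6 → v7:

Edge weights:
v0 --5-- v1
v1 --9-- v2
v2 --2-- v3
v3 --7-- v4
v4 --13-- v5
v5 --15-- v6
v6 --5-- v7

Arc length = 5 + 9 + 2 + 7 + 13 + 15 + 5 = 56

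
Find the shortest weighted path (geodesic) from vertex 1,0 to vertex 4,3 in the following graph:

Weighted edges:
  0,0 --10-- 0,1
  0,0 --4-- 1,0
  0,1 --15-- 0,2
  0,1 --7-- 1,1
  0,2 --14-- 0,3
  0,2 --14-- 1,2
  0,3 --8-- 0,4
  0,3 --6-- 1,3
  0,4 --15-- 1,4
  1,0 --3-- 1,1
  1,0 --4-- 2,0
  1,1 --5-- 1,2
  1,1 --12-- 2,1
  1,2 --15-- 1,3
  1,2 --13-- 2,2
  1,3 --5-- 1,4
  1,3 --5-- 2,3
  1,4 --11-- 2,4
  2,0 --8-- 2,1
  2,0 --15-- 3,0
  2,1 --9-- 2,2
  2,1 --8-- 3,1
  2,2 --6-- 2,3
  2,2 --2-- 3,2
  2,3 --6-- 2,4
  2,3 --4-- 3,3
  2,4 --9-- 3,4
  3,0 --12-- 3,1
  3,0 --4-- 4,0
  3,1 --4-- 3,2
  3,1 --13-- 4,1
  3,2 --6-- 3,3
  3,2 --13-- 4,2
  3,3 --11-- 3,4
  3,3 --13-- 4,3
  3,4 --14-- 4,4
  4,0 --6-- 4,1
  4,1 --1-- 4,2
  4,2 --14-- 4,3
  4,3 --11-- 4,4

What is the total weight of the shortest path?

Shortest path: 1,0 → 1,1 → 1,2 → 2,2 → 3,2 → 3,3 → 4,3, total weight = 42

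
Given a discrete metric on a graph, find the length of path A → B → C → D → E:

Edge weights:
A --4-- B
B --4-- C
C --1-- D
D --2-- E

Arc length = 4 + 4 + 1 + 2 = 11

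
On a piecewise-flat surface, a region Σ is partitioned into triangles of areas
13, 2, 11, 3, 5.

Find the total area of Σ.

13 + 2 + 11 + 3 + 5 = 34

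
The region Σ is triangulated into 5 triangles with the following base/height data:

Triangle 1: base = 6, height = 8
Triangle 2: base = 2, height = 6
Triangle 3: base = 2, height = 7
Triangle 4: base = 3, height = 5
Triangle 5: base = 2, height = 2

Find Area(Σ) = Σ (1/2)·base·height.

(1/2)×6×8 + (1/2)×2×6 + (1/2)×2×7 + (1/2)×3×5 + (1/2)×2×2 = 46.5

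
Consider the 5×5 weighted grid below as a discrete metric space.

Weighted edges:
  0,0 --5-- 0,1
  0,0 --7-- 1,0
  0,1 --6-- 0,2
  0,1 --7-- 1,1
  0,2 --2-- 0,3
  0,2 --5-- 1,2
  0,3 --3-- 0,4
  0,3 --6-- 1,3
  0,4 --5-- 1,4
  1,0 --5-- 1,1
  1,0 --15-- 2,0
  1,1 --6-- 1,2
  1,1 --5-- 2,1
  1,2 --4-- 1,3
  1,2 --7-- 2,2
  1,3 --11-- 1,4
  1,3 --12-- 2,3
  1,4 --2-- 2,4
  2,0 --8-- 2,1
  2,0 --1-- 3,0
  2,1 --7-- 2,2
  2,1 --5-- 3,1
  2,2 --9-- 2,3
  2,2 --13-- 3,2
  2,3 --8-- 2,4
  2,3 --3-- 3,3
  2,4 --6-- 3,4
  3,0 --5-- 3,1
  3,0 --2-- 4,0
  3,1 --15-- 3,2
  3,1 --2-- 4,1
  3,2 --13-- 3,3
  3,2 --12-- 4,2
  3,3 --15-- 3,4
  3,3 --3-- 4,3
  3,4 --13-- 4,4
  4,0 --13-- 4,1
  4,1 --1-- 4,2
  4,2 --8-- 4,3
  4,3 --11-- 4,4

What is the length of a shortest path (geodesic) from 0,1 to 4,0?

Shortest path: 0,1 → 1,1 → 2,1 → 2,0 → 3,0 → 4,0, total weight = 23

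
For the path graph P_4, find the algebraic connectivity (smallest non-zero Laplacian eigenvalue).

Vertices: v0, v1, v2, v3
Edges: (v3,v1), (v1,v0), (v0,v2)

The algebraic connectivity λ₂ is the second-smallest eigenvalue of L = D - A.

The path graph P_n has Laplacian eigenvalues λ_k = 2 − 2cos(kπ/n), k = 0, 1, …, n−1. Here n = 4:
k=0: 2 − 2cos(0) = 0.0; k=1: 2 − 2cos(π/4) = 0.5858; k=2: 2 − 2cos(π/2) = 2.0; k=3: 2 − 2cos(3π/4) = 3.4142.
Laplacian eigenvalues: [0.0, 0.5858, 2.0, 3.4142]. Algebraic connectivity (smallest non-zero eigenvalue) = 0.5858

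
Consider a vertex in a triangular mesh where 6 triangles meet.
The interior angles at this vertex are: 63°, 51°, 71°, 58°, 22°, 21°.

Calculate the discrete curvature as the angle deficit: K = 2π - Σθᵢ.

Sum of angles = 286°. K = 360° - 286° = 74° = 37π/90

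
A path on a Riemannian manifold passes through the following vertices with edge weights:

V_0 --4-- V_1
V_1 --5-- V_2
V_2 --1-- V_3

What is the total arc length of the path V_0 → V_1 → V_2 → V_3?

Arc length = 4 + 5 + 1 = 10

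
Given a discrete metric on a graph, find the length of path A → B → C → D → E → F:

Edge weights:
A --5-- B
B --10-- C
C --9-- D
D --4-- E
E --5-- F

Arc length = 5 + 10 + 9 + 4 + 5 = 33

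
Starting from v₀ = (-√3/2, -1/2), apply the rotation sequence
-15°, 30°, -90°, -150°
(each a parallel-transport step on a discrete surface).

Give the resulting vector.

Total rotation: (-15°) + 30° + (-90°) + (-150°) = -225° ≡ 135° (mod 360°). Final vector: (0.9659, -0.2588)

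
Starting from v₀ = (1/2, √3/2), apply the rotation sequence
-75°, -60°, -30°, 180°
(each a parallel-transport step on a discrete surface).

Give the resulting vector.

Total rotation: (-75°) + (-60°) + (-30°) + 180° = 15°. Final vector: (0.2588, 0.9659)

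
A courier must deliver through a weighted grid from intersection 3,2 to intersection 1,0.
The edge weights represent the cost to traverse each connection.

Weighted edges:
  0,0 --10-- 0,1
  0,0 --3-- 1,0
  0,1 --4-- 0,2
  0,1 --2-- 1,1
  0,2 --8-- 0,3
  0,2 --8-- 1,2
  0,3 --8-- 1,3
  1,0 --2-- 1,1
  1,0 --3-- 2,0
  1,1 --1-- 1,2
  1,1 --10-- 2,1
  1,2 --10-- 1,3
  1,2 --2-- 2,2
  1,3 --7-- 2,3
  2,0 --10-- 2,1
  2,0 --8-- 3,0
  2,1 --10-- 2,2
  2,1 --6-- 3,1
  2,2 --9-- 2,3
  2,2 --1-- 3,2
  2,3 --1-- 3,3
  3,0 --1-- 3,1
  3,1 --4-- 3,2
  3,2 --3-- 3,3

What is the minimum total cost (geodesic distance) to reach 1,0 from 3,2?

Shortest path: 3,2 → 2,2 → 1,2 → 1,1 → 1,0, total weight = 6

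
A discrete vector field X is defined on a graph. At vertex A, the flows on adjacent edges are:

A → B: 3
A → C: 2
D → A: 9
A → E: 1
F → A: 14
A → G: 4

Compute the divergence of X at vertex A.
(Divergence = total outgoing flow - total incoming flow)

Divergence = sum of outgoing flows = 3 + 2 + (-9) + 1 + (-14) + 4 = -13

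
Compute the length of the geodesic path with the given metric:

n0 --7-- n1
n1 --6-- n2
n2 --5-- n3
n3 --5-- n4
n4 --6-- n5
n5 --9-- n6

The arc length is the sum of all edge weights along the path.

Arc length = 7 + 6 + 5 + 5 + 6 + 9 = 38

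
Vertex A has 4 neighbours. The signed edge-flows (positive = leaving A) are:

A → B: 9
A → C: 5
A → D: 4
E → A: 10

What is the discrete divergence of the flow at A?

Divergence = sum of outgoing flows = 9 + 5 + 4 + (-10) = 8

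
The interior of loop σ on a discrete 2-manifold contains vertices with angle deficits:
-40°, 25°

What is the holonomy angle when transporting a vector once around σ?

Holonomy = total enclosed curvature = (-40°) + 25° = -15°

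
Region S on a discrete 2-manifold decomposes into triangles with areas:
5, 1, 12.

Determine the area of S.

5 + 1 + 12 = 18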